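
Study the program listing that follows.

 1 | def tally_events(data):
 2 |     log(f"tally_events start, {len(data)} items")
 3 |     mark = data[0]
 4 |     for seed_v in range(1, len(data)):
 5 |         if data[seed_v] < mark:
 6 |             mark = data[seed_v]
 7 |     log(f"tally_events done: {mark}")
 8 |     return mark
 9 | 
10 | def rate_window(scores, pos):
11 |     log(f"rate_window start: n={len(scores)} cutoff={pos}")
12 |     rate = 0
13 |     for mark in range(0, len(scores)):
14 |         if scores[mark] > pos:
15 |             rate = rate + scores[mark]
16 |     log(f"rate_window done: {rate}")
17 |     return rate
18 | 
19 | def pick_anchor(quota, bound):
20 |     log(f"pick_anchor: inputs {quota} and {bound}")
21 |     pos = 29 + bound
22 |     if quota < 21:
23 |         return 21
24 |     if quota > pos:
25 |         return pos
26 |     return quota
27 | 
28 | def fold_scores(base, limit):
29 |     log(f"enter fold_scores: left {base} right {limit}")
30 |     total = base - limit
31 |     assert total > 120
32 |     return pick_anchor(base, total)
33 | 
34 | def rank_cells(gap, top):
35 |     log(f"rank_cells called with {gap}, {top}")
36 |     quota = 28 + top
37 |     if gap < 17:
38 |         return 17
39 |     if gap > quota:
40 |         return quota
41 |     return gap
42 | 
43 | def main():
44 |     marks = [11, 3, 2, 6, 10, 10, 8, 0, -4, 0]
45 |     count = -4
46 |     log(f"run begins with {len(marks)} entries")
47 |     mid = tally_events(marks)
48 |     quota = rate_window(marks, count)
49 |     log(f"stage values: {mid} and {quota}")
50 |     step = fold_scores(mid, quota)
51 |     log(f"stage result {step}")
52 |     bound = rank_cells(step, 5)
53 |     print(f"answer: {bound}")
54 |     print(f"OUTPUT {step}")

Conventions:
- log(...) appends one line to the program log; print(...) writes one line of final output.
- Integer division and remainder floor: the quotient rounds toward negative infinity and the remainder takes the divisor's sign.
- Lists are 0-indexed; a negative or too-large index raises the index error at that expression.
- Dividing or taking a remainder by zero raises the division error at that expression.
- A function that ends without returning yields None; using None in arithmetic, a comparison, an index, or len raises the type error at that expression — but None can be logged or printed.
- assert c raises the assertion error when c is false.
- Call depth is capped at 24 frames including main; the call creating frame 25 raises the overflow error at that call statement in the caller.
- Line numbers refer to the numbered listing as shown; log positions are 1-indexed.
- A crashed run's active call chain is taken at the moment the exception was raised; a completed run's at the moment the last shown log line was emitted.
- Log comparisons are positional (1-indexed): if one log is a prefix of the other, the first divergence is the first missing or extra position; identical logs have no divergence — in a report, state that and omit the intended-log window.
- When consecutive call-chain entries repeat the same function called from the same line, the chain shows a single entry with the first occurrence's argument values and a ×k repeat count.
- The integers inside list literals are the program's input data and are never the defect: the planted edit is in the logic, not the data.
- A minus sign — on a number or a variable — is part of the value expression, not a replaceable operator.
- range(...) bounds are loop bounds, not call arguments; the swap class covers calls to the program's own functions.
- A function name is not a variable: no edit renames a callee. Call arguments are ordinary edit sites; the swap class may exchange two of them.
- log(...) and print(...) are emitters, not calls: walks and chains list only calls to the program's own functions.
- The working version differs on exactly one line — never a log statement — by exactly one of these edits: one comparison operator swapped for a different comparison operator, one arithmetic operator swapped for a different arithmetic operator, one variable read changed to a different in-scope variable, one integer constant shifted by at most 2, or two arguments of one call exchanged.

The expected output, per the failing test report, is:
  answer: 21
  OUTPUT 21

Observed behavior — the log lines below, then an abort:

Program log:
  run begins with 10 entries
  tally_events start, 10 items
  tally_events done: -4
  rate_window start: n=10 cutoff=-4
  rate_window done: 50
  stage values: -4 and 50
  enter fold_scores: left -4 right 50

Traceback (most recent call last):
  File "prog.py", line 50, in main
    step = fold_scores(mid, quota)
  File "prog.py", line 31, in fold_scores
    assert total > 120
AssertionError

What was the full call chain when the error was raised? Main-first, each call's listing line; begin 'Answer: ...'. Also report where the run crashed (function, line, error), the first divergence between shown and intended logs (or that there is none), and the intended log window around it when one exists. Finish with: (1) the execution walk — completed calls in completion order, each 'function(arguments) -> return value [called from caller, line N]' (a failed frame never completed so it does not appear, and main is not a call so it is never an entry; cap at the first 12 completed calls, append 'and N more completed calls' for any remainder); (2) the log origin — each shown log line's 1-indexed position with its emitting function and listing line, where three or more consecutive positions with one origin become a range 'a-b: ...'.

Answer: main -> fold_scores (called at line 50).
Key fact: The log ends early — 7 lines, where the working version next logs 'pick_anchor: inputs -4 and -54'.
Crash: fold_scores, line 31, AssertionError.
First divergence: position 8 — the faulty run's log ends after 7 lines; the working version continues with 'pick_anchor: inputs -4 and -54'.
Intended log window:
  6: stage values: -4 and 50
  7: enter fold_scores: left -4 right 50
  8: pick_anchor: inputs -4 and -54
  9: stage result 21
Execution walk:
  tally_events([11, 3, 2, 6, 10, 10, 8, 0, -4, 0]) -> -4  [called from main, line 47]
  rate_window([11, 3, 2, 6, 10, 10, 8, 0, -4, 0], -4) -> 50  [called from main, line 48]
Origin of each log line:
  1 — main, line 46
  2 — tally_events, line 2
  3 — tally_events, line 7
  4 — rate_window, line 11
  5 — rate_window, line 16
  6 — main, line 49
  7 — fold_scores, line 29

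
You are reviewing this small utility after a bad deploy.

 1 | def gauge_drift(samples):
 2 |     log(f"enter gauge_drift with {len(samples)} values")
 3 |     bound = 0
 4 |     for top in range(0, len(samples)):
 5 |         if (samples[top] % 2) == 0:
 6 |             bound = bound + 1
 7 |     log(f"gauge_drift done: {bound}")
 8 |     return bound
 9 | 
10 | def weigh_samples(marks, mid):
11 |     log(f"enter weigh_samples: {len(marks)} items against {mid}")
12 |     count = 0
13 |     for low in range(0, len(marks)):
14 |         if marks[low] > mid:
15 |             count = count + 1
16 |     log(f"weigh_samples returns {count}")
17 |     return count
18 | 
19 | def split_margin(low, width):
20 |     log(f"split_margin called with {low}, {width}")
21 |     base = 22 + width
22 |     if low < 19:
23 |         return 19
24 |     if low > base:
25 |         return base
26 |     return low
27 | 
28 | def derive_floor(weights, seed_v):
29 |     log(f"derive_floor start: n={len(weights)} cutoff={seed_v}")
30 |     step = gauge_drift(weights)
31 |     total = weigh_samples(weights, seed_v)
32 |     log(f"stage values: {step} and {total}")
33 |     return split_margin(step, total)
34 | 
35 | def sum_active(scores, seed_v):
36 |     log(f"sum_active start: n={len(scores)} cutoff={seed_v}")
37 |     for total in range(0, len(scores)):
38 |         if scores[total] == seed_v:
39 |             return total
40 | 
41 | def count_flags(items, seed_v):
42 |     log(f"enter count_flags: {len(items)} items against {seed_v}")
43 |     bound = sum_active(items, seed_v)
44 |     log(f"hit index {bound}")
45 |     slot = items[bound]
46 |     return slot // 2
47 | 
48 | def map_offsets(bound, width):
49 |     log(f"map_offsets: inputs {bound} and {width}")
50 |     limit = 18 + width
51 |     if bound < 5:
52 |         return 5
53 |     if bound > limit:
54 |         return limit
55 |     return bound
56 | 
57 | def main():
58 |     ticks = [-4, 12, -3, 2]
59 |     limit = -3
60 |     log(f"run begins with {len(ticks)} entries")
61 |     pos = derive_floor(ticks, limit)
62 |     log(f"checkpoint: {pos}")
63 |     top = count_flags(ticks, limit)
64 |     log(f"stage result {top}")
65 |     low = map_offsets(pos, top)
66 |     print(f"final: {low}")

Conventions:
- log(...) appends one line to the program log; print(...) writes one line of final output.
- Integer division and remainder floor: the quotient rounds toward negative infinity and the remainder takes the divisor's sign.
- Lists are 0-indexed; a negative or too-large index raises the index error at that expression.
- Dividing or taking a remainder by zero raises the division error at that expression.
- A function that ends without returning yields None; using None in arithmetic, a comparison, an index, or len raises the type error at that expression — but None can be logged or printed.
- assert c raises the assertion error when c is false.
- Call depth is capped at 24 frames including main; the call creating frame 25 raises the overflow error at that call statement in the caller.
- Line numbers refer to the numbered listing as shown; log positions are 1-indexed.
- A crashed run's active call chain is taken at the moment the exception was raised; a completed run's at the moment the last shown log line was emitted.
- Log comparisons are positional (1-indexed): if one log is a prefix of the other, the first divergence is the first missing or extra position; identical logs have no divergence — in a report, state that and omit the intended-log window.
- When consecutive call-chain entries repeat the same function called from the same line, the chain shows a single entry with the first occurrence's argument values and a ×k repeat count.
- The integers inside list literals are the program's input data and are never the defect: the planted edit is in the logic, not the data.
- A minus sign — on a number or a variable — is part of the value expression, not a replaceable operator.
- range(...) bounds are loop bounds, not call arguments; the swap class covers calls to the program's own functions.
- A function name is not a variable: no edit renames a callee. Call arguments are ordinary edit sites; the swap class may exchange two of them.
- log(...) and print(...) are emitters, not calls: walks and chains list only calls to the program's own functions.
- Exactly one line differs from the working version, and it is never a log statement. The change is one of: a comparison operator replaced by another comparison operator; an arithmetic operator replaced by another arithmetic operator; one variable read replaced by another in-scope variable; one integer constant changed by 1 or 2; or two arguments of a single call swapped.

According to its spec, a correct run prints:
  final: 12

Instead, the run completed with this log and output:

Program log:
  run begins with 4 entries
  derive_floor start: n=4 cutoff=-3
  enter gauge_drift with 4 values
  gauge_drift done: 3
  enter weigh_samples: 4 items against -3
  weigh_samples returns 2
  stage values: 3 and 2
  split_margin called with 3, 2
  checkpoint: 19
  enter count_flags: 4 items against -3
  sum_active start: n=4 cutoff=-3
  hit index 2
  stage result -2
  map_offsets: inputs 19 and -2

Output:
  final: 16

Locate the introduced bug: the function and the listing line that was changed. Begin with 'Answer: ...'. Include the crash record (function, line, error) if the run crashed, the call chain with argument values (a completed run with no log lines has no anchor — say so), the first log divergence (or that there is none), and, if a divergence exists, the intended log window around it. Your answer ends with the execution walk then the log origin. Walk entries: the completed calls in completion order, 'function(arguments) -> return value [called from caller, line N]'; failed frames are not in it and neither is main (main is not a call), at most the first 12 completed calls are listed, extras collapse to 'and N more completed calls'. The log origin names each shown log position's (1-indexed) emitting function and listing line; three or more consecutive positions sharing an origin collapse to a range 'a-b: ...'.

Answer: the defect is in count_flags at line 46.
Core observation: At log position 13 the runs split — shown 'stage result -2', but the working version logs 'stage result -6'.
Call chain: main -> map_offsets(19, -2) (called at line 65).
First divergence: position 13; shown 'stage result -2' vs intended 'stage result -6'.
Intended log window:
  11: sum_active start: n=4 cutoff=-3
  12: hit index 2
  13: stage result -6
  14: map_offsets: inputs 19 and -6
Execution walk:
  gauge_drift([-4, 12, -3, 2]) -> 3  [called from derive_floor, line 30]
  weigh_samples([-4, 12, -3, 2], -3) -> 2  [called from derive_floor, line 31]
  split_margin(3, 2) -> 19  [called from derive_floor, line 33]
  derive_floor([-4, 12, -3, 2], -3) -> 19  [called from main, line 61]
  sum_active([-4, 12, -3, 2], -3) -> 2  [called from count_flags, line 43]
  count_flags([-4, 12, -3, 2], -3) -> -2  [called from main, line 63]
  map_offsets(19, -2) -> 16  [called from main, line 65]
Log line origins:
  1: emitted by main (line 60)
  2: emitted by derive_floor (line 29)
  3: emitted by gauge_drift (line 2)
  4: emitted by gauge_drift (line 7)
  5: emitted by weigh_samples (line 11)
  6: emitted by weigh_samples (line 16)
  7: emitted by derive_floor (line 32)
  8: emitted by split_margin (line 20)
  9: emitted by main (line 62)
  10: emitted by count_flags (line 42)
  11: emitted by sum_active (line 36)
  12: emitted by count_flags (line 44)
  13: emitted by main (line 64)
  14: emitted by map_offsets (line 49)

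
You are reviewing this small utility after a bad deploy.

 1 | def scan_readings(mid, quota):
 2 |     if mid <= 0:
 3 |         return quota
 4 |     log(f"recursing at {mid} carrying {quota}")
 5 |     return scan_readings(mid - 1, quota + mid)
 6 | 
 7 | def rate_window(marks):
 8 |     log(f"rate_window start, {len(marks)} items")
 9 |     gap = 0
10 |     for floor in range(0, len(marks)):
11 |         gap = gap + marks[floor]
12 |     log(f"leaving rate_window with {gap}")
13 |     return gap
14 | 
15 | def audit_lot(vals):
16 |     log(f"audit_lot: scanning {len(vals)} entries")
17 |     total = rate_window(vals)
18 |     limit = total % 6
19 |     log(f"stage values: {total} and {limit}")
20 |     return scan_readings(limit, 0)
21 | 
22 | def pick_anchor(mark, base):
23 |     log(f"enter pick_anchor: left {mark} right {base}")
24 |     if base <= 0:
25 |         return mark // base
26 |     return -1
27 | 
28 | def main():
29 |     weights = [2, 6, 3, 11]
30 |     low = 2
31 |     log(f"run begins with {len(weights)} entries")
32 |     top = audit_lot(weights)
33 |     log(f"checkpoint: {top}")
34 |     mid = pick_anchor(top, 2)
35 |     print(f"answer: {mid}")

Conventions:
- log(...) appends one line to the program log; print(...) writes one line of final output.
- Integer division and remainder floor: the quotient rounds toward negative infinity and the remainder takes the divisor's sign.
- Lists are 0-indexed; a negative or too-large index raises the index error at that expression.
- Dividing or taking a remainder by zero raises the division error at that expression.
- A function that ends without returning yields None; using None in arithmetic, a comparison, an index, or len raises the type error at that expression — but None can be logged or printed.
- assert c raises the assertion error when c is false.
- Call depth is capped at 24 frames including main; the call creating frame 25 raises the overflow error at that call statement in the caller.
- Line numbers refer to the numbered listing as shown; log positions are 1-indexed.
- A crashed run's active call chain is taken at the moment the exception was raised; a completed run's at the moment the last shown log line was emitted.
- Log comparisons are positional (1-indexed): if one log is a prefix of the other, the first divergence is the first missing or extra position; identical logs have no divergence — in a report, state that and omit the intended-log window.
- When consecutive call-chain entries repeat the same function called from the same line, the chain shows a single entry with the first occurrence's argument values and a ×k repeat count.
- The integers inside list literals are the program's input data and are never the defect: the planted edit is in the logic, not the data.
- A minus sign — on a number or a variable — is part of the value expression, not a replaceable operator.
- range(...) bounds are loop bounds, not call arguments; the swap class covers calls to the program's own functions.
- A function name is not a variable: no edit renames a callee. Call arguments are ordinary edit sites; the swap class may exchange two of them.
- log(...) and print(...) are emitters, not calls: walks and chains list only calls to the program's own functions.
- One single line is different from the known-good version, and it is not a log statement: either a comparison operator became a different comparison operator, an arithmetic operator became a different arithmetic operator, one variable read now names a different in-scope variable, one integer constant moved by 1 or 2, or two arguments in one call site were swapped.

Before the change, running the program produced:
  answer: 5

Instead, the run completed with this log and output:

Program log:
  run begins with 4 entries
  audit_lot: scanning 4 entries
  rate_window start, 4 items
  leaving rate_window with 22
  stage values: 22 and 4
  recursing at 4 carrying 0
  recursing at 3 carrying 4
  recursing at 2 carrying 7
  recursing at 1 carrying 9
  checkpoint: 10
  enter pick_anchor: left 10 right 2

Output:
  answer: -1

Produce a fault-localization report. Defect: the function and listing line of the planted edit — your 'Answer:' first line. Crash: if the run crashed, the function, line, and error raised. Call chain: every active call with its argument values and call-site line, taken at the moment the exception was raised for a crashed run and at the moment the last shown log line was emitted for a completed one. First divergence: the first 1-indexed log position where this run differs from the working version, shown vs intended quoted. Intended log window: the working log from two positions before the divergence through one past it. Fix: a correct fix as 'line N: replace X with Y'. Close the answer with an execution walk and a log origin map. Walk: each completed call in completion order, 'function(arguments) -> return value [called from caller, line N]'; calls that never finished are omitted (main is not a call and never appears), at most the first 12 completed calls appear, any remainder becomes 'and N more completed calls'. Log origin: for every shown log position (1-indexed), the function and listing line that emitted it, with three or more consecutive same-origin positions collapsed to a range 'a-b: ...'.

Answer: the defect is in pick_anchor at line 24.
Core observation: The two runs log identically and part ways only at the printed values.
Call chain: main -> pick_anchor(10, 2) (called at line 34).
First divergence: none; the two logs match at every position.
Execution walk:
  rate_window([2, 6, 3, 11]) -> 22  [called from audit_lot, line 17]
  scan_readings(0, 10) -> 10  [called from scan_readings, line 5]
  scan_readings(1, 9) -> 10  [called from scan_readings, line 5]
  scan_readings(2, 7) -> 10  [called from scan_readings, line 5]
  scan_readings(3, 4) -> 10  [called from scan_readings, line 5]
  scan_readings(4, 0) -> 10  [called from audit_lot, line 20]
  audit_lot([2, 6, 3, 11]) -> 10  [called from main, line 32]
  pick_anchor(10, 2) -> -1  [called from main, line 34]
Log line origins:
  1: emitted by main (line 31)
  2: emitted by audit_lot (line 16)
  3: emitted by rate_window (line 8)
  4: emitted by rate_window (line 12)
  5: emitted by audit_lot (line 19)
  6-9: emitted by scan_readings (line 4)
  10: emitted by main (line 33)
  11: emitted by pick_anchor (line 23)
A correct fix: line 24: replace `<=` with `!=`.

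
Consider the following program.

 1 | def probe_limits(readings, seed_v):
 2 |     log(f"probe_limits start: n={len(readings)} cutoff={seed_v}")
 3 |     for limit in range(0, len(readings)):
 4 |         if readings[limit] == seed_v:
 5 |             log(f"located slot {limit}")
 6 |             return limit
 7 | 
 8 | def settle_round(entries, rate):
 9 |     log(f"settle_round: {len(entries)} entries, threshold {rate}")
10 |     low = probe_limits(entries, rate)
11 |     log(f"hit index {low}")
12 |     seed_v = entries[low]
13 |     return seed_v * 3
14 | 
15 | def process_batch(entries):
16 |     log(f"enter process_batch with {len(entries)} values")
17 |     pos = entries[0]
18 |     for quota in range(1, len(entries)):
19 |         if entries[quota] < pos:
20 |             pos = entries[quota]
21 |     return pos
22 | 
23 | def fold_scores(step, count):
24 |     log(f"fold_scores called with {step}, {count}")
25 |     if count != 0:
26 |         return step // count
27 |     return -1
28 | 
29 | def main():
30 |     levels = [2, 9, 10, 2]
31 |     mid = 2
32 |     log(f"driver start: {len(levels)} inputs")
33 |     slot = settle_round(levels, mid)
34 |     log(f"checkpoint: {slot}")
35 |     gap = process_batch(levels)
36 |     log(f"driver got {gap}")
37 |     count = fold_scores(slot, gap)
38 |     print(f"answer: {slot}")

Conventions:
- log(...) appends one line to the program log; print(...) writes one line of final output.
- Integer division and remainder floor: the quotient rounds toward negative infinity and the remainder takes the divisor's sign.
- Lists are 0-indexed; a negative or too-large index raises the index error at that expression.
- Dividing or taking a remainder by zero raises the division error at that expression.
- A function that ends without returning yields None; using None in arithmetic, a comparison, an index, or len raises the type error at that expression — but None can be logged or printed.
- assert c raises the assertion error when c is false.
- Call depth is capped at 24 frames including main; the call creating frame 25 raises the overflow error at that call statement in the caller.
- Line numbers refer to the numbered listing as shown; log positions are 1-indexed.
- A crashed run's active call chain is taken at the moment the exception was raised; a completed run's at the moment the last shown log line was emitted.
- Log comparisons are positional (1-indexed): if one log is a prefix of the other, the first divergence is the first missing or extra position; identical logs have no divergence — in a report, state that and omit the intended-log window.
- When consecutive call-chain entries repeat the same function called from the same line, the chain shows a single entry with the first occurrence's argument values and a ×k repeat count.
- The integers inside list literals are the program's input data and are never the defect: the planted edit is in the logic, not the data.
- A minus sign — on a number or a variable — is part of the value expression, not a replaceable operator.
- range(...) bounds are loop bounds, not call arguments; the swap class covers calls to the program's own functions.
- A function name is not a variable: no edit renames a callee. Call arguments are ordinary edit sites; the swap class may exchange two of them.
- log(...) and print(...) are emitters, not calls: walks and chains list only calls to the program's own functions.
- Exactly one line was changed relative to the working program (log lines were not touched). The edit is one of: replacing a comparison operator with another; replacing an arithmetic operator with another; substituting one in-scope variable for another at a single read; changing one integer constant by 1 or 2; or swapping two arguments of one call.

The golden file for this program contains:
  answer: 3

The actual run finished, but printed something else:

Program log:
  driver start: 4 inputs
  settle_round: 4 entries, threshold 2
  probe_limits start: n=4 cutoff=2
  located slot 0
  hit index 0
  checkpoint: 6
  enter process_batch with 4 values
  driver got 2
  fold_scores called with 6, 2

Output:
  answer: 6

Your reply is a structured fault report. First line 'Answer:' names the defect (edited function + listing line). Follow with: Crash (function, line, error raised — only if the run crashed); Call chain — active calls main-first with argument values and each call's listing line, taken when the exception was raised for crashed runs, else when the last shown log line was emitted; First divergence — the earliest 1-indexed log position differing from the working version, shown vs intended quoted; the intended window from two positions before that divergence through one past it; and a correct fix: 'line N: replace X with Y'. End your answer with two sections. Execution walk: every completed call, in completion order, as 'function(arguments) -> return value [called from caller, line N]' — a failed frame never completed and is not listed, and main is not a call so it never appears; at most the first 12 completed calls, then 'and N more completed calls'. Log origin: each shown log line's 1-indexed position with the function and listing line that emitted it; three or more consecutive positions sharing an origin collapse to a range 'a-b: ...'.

Answer: the defect is in main at line 38.
The tell: Every logged value matches the working version; the printed result is what differs.
Call chain: main -> fold_scores(6, 2) (called at line 37).
First divergence: none — the logs agree in full.
Execution walk:
  probe_limits([2, 9, 10, 2], 2) -> 0  [called from settle_round, line 10]
  settle_round([2, 9, 10, 2], 2) -> 6  [called from main, line 33]
  process_batch([2, 9, 10, 2]) -> 2  [called from main, line 35]
  fold_scores(6, 2) -> 3  [called from main, line 37]
Origin of each log line:
  1: emitted by main (line 32)
  2: emitted by settle_round (line 9)
  3: emitted by probe_limits (line 2)
  4: emitted by probe_limits (line 5)
  5: emitted by settle_round (line 11)
  6: emitted by main (line 34)
  7: emitted by process_batch (line 16)
  8: emitted by main (line 36)
  9: emitted by fold_scores (line 24)
A correct fix: line 38: replace `slot` with `count`.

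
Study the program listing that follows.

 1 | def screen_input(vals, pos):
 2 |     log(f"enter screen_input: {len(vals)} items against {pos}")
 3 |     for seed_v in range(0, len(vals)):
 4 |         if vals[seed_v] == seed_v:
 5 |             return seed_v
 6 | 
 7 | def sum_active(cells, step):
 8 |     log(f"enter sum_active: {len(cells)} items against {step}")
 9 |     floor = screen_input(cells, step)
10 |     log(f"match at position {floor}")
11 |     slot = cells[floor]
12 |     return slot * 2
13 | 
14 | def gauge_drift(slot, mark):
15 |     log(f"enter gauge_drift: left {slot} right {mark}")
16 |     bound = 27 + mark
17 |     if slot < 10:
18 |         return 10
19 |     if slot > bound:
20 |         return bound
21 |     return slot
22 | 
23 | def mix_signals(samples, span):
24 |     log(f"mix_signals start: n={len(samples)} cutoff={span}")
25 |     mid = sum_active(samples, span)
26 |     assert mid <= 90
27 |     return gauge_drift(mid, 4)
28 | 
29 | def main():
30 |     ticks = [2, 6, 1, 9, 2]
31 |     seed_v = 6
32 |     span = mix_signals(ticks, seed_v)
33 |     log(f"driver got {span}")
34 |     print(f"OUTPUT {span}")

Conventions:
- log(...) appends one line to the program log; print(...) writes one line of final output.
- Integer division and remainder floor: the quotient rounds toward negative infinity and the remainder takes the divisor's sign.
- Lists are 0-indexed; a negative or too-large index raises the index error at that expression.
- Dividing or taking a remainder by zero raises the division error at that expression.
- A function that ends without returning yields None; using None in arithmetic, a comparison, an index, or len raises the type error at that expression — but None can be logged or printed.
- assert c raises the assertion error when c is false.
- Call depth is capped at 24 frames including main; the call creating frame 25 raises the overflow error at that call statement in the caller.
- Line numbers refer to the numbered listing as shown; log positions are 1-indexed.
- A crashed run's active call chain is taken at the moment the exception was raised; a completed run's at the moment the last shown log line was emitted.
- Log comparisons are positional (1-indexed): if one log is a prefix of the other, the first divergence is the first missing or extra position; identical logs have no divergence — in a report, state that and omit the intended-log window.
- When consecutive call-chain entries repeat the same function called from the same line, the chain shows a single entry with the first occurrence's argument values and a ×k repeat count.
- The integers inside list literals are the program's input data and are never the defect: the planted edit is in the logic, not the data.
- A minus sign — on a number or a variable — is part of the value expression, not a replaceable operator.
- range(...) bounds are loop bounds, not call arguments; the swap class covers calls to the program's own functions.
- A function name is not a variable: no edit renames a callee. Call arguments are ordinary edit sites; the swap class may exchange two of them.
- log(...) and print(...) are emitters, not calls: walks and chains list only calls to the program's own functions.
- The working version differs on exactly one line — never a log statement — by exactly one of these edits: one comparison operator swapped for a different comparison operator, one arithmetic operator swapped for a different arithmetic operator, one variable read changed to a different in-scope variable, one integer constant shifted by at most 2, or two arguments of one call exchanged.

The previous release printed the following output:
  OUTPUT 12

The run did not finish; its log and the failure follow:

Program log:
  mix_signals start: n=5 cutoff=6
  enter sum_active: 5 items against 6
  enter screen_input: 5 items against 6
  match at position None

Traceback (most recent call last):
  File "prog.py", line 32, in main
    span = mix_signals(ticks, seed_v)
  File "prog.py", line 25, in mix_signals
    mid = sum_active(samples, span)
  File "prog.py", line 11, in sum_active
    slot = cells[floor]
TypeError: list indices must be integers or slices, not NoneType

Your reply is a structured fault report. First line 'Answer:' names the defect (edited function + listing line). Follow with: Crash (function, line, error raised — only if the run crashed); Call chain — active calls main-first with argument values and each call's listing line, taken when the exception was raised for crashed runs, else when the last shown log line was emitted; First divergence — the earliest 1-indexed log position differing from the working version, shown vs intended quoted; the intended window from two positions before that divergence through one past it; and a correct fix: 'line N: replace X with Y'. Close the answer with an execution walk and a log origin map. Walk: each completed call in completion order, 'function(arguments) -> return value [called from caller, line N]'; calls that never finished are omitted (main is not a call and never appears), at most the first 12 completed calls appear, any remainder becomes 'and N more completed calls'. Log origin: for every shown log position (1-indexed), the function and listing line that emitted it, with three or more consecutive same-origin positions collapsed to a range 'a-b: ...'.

Answer: the defect is in screen_input at line 4.
Core observation: Everything matches until log position 4, which reads 'match at position None' in place of 'match at position 1'.
Crash: sum_active, line 11, TypeError.
Call chain: main -> mix_signals([2, 6, 1, 9, 2], 6) (called at line 32) -> sum_active([2, 6, 1, 9, 2], 6) (called at line 25).
First divergence: at position 4 the run shows 'match at position None' where the working version logs 'match at position 1'.
Intended log window:
  2: enter sum_active: 5 items against 6
  3: enter screen_input: 5 items against 6
  4: match at position 1
  5: enter gauge_drift: left 12 right 4
Execution walk:
  screen_input([2, 6, 1, 9, 2], 6) -> None  [called from sum_active, line 9]
Origin of each log line:
  1: from mix_signals, line 24
  2: from sum_active, line 8
  3: from screen_input, line 2
  4: from sum_active, line 10
A correct fix: line 4: replace `vals[seed_v] == seed_v` with `vals[seed_v] == pos`.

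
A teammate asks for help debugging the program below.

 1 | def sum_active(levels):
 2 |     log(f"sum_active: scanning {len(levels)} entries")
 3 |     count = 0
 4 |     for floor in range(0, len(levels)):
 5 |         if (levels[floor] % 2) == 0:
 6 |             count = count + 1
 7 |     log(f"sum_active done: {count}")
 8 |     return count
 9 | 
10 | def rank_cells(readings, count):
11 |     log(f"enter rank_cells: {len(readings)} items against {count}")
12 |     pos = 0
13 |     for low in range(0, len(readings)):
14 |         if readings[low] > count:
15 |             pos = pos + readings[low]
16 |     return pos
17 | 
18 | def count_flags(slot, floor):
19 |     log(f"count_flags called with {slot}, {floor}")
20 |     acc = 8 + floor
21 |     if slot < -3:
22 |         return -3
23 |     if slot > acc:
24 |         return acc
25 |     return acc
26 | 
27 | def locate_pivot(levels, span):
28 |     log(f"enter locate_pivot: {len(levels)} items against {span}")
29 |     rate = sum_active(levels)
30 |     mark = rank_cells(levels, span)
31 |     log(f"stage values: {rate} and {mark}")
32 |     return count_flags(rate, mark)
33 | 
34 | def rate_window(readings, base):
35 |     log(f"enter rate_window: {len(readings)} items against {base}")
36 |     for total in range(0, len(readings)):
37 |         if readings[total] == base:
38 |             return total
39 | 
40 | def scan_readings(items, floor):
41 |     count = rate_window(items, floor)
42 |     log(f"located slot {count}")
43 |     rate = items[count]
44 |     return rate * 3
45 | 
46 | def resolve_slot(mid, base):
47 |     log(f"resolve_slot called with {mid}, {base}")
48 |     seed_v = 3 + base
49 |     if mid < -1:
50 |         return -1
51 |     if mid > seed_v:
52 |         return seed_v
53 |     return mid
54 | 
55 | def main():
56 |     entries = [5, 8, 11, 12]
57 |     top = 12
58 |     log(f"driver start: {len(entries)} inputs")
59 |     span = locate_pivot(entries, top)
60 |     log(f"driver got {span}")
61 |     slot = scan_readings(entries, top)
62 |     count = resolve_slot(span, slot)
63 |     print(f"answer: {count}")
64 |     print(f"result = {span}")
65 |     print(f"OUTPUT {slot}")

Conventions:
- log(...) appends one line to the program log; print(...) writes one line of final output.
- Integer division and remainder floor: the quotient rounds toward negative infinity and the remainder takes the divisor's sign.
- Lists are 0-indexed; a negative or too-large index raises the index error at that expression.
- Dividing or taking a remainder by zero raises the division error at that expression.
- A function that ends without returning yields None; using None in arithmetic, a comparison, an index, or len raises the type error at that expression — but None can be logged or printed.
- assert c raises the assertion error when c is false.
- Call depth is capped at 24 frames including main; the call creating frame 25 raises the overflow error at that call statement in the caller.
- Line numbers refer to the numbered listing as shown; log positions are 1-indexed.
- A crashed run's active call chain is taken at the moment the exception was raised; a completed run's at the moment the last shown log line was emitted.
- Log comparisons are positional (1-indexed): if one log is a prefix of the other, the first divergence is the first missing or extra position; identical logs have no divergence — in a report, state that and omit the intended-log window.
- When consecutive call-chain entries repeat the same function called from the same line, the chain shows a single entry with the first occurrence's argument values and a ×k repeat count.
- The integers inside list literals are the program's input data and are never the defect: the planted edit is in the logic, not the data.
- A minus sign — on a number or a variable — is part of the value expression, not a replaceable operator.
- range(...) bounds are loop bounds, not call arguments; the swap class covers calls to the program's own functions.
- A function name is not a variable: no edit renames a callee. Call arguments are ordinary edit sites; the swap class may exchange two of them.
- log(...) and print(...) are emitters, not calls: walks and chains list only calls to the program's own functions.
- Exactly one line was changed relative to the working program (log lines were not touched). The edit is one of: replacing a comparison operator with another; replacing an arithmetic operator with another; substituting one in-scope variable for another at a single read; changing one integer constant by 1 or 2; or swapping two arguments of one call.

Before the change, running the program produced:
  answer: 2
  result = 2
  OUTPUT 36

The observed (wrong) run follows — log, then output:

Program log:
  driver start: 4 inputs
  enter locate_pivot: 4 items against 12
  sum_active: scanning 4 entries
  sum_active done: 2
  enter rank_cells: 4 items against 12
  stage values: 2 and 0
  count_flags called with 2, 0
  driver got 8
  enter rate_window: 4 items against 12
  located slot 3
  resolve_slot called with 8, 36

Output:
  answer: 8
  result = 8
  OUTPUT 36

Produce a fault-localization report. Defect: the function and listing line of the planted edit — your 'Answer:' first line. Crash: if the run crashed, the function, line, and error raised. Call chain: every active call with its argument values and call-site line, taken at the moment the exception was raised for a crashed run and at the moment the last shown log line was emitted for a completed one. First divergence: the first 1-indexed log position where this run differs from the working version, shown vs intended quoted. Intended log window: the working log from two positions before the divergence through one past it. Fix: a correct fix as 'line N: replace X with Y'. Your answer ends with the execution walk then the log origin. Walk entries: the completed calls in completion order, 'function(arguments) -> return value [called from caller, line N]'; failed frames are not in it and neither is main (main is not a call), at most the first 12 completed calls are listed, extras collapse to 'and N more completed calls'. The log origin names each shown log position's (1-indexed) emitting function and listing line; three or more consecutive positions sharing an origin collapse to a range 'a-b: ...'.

Answer: the defect is in count_flags at line 25.
Key fact: At log position 8 the runs split — shown 'driver got 8', but the working version logs 'driver got 2'.
Call chain: main -> resolve_slot(8, 36) (called at line 62).
First divergence: position 8 — shown 'driver got 8', intended 'driver got 2'.
Intended log window:
  6: stage values: 2 and 0
  7: count_flags called with 2, 0
  8: driver got 2
  9: enter rate_window: 4 items against 12
Execution walk:
  sum_active([5, 8, 11, 12]) -> 2  [called from locate_pivot, line 29]
  rank_cells([5, 8, 11, 12], 12) -> 0  [called from locate_pivot, line 30]
  count_flags(2, 0) -> 8  [called from locate_pivot, line 32]
  locate_pivot([5, 8, 11, 12], 12) -> 8  [called from main, line 59]
  rate_window([5, 8, 11, 12], 12) -> 3  [called from scan_readings, line 41]
  scan_readings([5, 8, 11, 12], 12) -> 36  [called from main, line 61]
  resolve_slot(8, 36) -> 8  [called from main, line 62]
Log line origins:
  1: logged in main at line 58
  2: logged in locate_pivot at line 28
  3: logged in sum_active at line 2
  4: logged in sum_active at line 7
  5: logged in rank_cells at line 11
  6: logged in locate_pivot at line 31
  7: logged in count_flags at line 19
  8: logged in main at line 60
  9: logged in rate_window at line 35
  10: logged in scan_readings at line 42
  11: logged in resolve_slot at line 47
A correct fix: line 25: replace `acc` with `slot`.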